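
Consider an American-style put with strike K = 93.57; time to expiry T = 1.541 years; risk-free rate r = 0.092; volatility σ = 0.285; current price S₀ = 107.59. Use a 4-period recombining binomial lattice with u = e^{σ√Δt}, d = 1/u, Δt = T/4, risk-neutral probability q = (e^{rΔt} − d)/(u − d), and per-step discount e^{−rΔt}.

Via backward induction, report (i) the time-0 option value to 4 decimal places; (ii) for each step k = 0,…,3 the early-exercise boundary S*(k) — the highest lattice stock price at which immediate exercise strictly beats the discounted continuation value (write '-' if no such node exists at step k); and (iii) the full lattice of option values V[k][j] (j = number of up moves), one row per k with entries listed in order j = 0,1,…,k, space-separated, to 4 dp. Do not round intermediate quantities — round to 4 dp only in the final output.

Δt=0.38525  u=1.19351  d=0.83787  q=0.55734  discount=0.96518
step 4 (expiry): payoffs max(K−S,0) = 40.5459 18.0395 0.0000 0.0000 0.0000
step 3: (k=3,j=0): S=63.2846, (K−S)⁺=30.2854, hold=27.0271 ⇒ V=30.2854 exercise | (k=3,j=1): S=90.1462, (K−S)⁺=3.4238, hold=7.7073 ⇒ V=7.7073 continue | (k=3,j=2): S=128.4093, (K−S)⁺=0.0000, hold=0.0000 ⇒ V=0.0000 continue | (k=3,j=3): S=182.9135, (K−S)⁺=0.0000, hold=0.0000 ⇒ V=0.0000 continue  boundary S*=63.2846
step 2: (k=2,j=0): S=75.5305, (K−S)⁺=18.0395, hold=17.0853 ⇒ V=18.0395 exercise | (k=2,j=1): S=107.5900, (K−S)⁺=0.0000, hold=3.2929 ⇒ V=3.2929 continue | (k=2,j=2): S=153.2573, (K−S)⁺=0.0000, hold=0.0000 ⇒ V=0.0000 continue  boundary S*=75.5305
step 1: (k=1,j=0): S=90.1462, (K−S)⁺=3.4238, hold=9.4787 ⇒ V=9.4787 continue | (k=1,j=1): S=128.4093, (K−S)⁺=0.0000, hold=1.4069 ⇒ V=1.4069 continue  boundary S*=-
step 0: (k=0,j=0): S=107.5900, (K−S)⁺=0.0000, hold=4.8065 ⇒ V=4.8065 continue  boundary S*=-

price = 4.8065
boundary = - - 75.5305 63.2846
tree:
4.8065
9.4787 1.4069
18.0395 3.2929 0.0000
30.2854 7.7073 0.0000 0.0000
40.5459 18.0395 0.0000 0.0000 0.0000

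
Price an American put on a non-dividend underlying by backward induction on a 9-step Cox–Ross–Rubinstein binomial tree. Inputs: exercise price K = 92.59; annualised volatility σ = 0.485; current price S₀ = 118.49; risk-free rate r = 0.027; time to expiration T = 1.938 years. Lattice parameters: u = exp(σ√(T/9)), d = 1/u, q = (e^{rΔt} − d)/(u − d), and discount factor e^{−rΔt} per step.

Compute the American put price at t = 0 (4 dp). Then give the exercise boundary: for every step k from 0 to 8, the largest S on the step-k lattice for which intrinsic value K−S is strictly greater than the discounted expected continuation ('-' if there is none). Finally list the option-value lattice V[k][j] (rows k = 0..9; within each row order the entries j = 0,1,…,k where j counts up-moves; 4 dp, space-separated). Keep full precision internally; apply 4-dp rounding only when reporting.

price = 14.3309
boundary = - - - - - 38.4566 48.1630 60.3192 48.1630
tree:
14.3309
19.9073 7.8831
26.9205 11.8222 3.2999
35.2846 17.3188 5.4374 0.8005
44.6067 24.6503 8.8221 1.4822 0.0000
54.1334 33.8483 14.0280 2.7447 0.0000 0.0000
61.8836 44.4270 21.7017 5.0825 0.0000 0.0000 0.0000
68.0719 54.1334 32.2708 9.4114 0.0000 0.0000 0.0000 0.0000
73.0131 61.8836 44.4270 17.4273 0.0000 0.0000 0.0000 0.0000 0.0000
76.9584 68.0719 54.1334 32.2708 0.0000 0.0000 0.0000 0.0000 0.0000 0.0000

params: Δt=0.21533 u=1.25240 d=0.79847 q=0.45682 e^(-rΔt)=0.99420
t_9 payoffs: 76.9584 68.0719 54.1334 32.2708 0.0000 0.0000 0.0000 0.0000 0.0000 0.0000
t_8: node(8,0) S=19.5769 payoff=73.0131 vs cont=72.4763 → 73.0131 [stop]  node(8,1) S=30.7064 payoff=61.8836 vs cont=61.3468 → 61.8836 [stop]  node(8,2) S=48.1630 payoff=44.4270 vs cont=43.8903 → 44.4270 [stop]  node(8,3) S=75.5436 payoff=17.0464 vs cont=17.4273 → 17.4273 [wait]  node(8,4) S=118.4900 payoff=0.0000 vs cont=0.0000 → 0.0000 [wait]  node(8,5) S=185.8514 payoff=0.0000 vs cont=0.0000 → 0.0000 [wait]  node(8,6) S=291.5078 payoff=0.0000 vs cont=0.0000 → 0.0000 [wait]  node(8,7) S=457.2296 payoff=0.0000 vs cont=0.0000 → 0.0000 [wait]  node(8,8) S=717.1641 payoff=0.0000 vs cont=0.0000 → 0.0000 [wait]  ⇒ S*(8)=48.1630
t_7: node(7,0) S=24.5181 payoff=68.0719 vs cont=67.5351 → 68.0719 [stop]  node(7,1) S=38.4566 payoff=54.1334 vs cont=53.5966 → 54.1334 [stop]  node(7,2) S=60.3192 payoff=32.2708 vs cont=31.9071 → 32.2708 [stop]  node(7,3) S=94.6106 payoff=0.0000 vs cont=9.4114 → 9.4114 [wait]  node(7,4) S=148.3965 payoff=0.0000 vs cont=0.0000 → 0.0000 [wait]  node(7,5) S=232.7598 payoff=0.0000 vs cont=0.0000 → 0.0000 [wait]  node(7,6) S=365.0835 payoff=0.0000 vs cont=0.0000 → 0.0000 [wait]  node(7,7) S=572.6331 payoff=0.0000 vs cont=0.0000 → 0.0000 [wait]  ⇒ S*(7)=60.3192
t_6: node(6,0) S=30.7064 payoff=61.8836 vs cont=61.3468 → 61.8836 [stop]  node(6,1) S=48.1630 payoff=44.4270 vs cont=43.8903 → 44.4270 [stop]  node(6,2) S=75.5436 payoff=17.0464 vs cont=21.7017 → 21.7017 [wait]  node(6,3) S=118.4900 payoff=0.0000 vs cont=5.0825 → 5.0825 [wait]  node(6,4) S=185.8514 payoff=0.0000 vs cont=0.0000 → 0.0000 [wait]  node(6,5) S=291.5078 payoff=0.0000 vs cont=0.0000 → 0.0000 [wait]  node(6,6) S=457.2296 payoff=0.0000 vs cont=0.0000 → 0.0000 [wait]  ⇒ S*(6)=48.1630
t_5: node(5,0) S=38.4566 payoff=54.1334 vs cont=53.5966 → 54.1334 [stop]  node(5,1) S=60.3192 payoff=32.2708 vs cont=33.8483 → 33.8483 [wait]  node(5,2) S=94.6106 payoff=0.0000 vs cont=14.0280 → 14.0280 [wait]  node(5,3) S=148.3965 payoff=0.0000 vs cont=2.7447 → 2.7447 [wait]  node(5,4) S=232.7598 payoff=0.0000 vs cont=0.0000 → 0.0000 [wait]  node(5,5) S=365.0835 payoff=0.0000 vs cont=0.0000 → 0.0000 [wait]  ⇒ S*(5)=38.4566
t_4: node(4,0) S=48.1630 payoff=44.4270 vs cont=44.6067 → 44.6067 [wait]  node(4,1) S=75.5436 payoff=17.0464 vs cont=24.6503 → 24.6503 [wait]  node(4,2) S=118.4900 payoff=0.0000 vs cont=8.8221 → 8.8221 [wait]  node(4,3) S=185.8514 payoff=0.0000 vs cont=1.4822 → 1.4822 [wait]  node(4,4) S=291.5078 payoff=0.0000 vs cont=0.0000 → 0.0000 [wait]  ⇒ S*(4)=-
t_3: node(3,0) S=60.3192 payoff=32.2708 vs cont=35.2846 → 35.2846 [wait]  node(3,1) S=94.6106 payoff=0.0000 vs cont=17.3188 → 17.3188 [wait]  node(3,2) S=148.3965 payoff=0.0000 vs cont=5.4374 → 5.4374 [wait]  node(3,3) S=232.7598 payoff=0.0000 vs cont=0.8005 → 0.8005 [wait]  ⇒ S*(3)=-
t_2: node(2,0) S=75.5436 payoff=17.0464 vs cont=26.9205 → 26.9205 [wait]  node(2,1) S=118.4900 payoff=0.0000 vs cont=11.8222 → 11.8222 [wait]  node(2,2) S=185.8514 payoff=0.0000 vs cont=3.2999 → 3.2999 [wait]  ⇒ S*(2)=-
t_1: node(1,0) S=94.6106 payoff=0.0000 vs cont=19.9073 → 19.9073 [wait]  node(1,1) S=148.3965 payoff=0.0000 vs cont=7.8831 → 7.8831 [wait]  ⇒ S*(1)=-
t_0: node(0,0) S=118.4900 payoff=0.0000 vs cont=14.3309 → 14.3309 [wait]  ⇒ S*(0)=-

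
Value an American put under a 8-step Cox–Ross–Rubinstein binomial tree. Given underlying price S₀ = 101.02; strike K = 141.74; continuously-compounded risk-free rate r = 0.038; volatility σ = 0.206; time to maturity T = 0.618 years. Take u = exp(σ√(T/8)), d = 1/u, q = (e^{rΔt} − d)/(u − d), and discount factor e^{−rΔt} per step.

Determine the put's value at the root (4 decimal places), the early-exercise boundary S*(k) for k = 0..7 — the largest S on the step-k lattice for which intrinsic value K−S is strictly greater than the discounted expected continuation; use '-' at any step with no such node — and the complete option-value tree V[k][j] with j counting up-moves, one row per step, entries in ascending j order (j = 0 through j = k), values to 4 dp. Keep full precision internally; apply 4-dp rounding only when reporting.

price = 40.7200
boundary = 101.0200 106.9727 113.2762 119.9512 113.2762 119.9512 127.0194 134.5042
tree:
40.7200
46.3415 34.7673
51.6501 40.7200 28.4638
56.6634 46.3415 34.7673 21.7888
61.3976 51.6501 40.7200 28.4638 15.1891
65.8685 56.6634 46.3415 34.7673 21.7888 8.9696
70.0905 61.3976 51.6501 40.7200 28.4638 14.7206 3.5254
74.0776 65.8685 56.6634 46.3415 34.7673 21.7888 7.2358 0.0000
77.8428 70.0905 61.3976 51.6501 40.7200 28.4638 14.7206 0.0000 0.0000

params: Δt=0.07725 u=1.05893 d=0.94435 q=0.51135 e^(-rΔt)=0.99707
t_8 payoffs: 77.8428 70.0905 61.3976 51.6501 40.7200 28.4638 14.7206 0.0000 0.0000
t_7: node(7,0) S=67.6624 payoff=74.0776 vs cont=73.6621 → 74.0776 [stop]  node(7,1) S=75.8715 payoff=65.8685 vs cont=65.4530 → 65.8685 [stop]  node(7,2) S=85.0766 payoff=56.6634 vs cont=56.2479 → 56.6634 [stop]  node(7,3) S=95.3985 payoff=46.3415 vs cont=45.9260 → 46.3415 [stop]  node(7,4) S=106.9727 payoff=34.7673 vs cont=34.3518 → 34.7673 [stop]  node(7,5) S=119.9512 payoff=21.7888 vs cont=21.3734 → 21.7888 [stop]  node(7,6) S=134.5042 payoff=7.2358 vs cont=7.1721 → 7.2358 [stop]  node(7,7) S=150.8229 payoff=0.0000 vs cont=0.0000 → 0.0000 [wait]  ⇒ S*(7)=134.5042
t_6: node(6,0) S=71.6495 payoff=70.0905 vs cont=69.6750 → 70.0905 [stop]  node(6,1) S=80.3424 payoff=61.3976 vs cont=60.9822 → 61.3976 [stop]  node(6,2) S=90.0899 payoff=51.6501 vs cont=51.2347 → 51.6501 [stop]  node(6,3) S=101.0200 payoff=40.7200 vs cont=40.3045 → 40.7200 [stop]  node(6,4) S=113.2762 payoff=28.4638 vs cont=28.0483 → 28.4638 [stop]  node(6,5) S=127.0194 payoff=14.7206 vs cont=14.3051 → 14.7206 [stop]  node(6,6) S=142.4300 payoff=0.0000 vs cont=3.5254 → 3.5254 [wait]  ⇒ S*(6)=127.0194
t_5: node(5,0) S=75.8715 payoff=65.8685 vs cont=65.4530 → 65.8685 [stop]  node(5,1) S=85.0766 payoff=56.6634 vs cont=56.2479 → 56.6634 [stop]  node(5,2) S=95.3985 payoff=46.3415 vs cont=45.9260 → 46.3415 [stop]  node(5,3) S=106.9727 payoff=34.7673 vs cont=34.3518 → 34.7673 [stop]  node(5,4) S=119.9512 payoff=21.7888 vs cont=21.3734 → 21.7888 [stop]  node(5,5) S=134.5042 payoff=7.2358 vs cont=8.9696 → 8.9696 [wait]  ⇒ S*(5)=119.9512
t_4: node(4,0) S=80.3424 payoff=61.3976 vs cont=60.9822 → 61.3976 [stop]  node(4,1) S=90.0899 payoff=51.6501 vs cont=51.2347 → 51.6501 [stop]  node(4,2) S=101.0200 payoff=40.7200 vs cont=40.3045 → 40.7200 [stop]  node(4,3) S=113.2762 payoff=28.4638 vs cont=28.0483 → 28.4638 [stop]  node(4,4) S=127.0194 payoff=14.7206 vs cont=15.1891 → 15.1891 [wait]  ⇒ S*(4)=113.2762
t_3: node(3,0) S=85.0766 payoff=56.6634 vs cont=56.2479 → 56.6634 [stop]  node(3,1) S=95.3985 payoff=46.3415 vs cont=45.9260 → 46.3415 [stop]  node(3,2) S=106.9727 payoff=34.7673 vs cont=34.3518 → 34.7673 [stop]  node(3,3) S=119.9512 payoff=21.7888 vs cont=21.6122 → 21.7888 [stop]  ⇒ S*(3)=119.9512
t_2: node(2,0) S=90.0899 payoff=51.6501 vs cont=51.2347 → 51.6501 [stop]  node(2,1) S=101.0200 payoff=40.7200 vs cont=40.3045 → 40.7200 [stop]  node(2,2) S=113.2762 payoff=28.4638 vs cont=28.0483 → 28.4638 [stop]  ⇒ S*(2)=113.2762
t_1: node(1,0) S=95.3985 payoff=46.3415 vs cont=45.9260 → 46.3415 [stop]  node(1,1) S=106.9727 payoff=34.7673 vs cont=34.3518 → 34.7673 [stop]  ⇒ S*(1)=106.9727
t_0: node(0,0) S=101.0200 payoff=40.7200 vs cont=40.3045 → 40.7200 [stop]  ⇒ S*(0)=101.0200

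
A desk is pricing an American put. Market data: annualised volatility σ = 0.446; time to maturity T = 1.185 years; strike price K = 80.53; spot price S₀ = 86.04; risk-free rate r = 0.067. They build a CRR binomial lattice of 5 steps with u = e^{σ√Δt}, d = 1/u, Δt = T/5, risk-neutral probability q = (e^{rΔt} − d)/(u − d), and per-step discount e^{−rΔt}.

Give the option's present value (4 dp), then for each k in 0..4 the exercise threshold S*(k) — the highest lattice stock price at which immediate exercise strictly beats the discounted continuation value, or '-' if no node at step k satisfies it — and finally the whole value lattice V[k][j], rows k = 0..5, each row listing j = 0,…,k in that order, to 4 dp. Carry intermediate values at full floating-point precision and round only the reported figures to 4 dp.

Δt=0.23700  u=1.24250  d=0.80483  q=0.48250  discount=0.98425
step 5 (expiry): payoffs max(K−S,0) = 51.4750 35.6748 11.2825 0.0000 0.0000 0.0000
step 4: (k=4,j=0): S=36.1008, (K−S)⁺=44.4292, hold=43.1606 ⇒ V=44.4292 exercise | (k=4,j=1): S=55.7325, (K−S)⁺=24.7975, hold=23.5289 ⇒ V=24.7975 exercise | (k=4,j=2): S=86.0400, (K−S)⁺=0.0000, hold=5.7467 ⇒ V=5.7467 continue | (k=4,j=3): S=132.8289, (K−S)⁺=0.0000, hold=0.0000 ⇒ V=0.0000 continue | (k=4,j=4): S=205.0617, (K−S)⁺=0.0000, hold=0.0000 ⇒ V=0.0000 continue  boundary S*=55.7325
step 3: (k=3,j=0): S=44.8552, (K−S)⁺=35.6748, hold=34.4062 ⇒ V=35.6748 exercise | (k=3,j=1): S=69.2475, (K−S)⁺=11.2825, hold=15.3596 ⇒ V=15.3596 continue | (k=3,j=2): S=106.9046, (K−S)⁺=0.0000, hold=2.9270 ⇒ V=2.9270 continue | (k=3,j=3): S=165.0397, (K−S)⁺=0.0000, hold=0.0000 ⇒ V=0.0000 continue  boundary S*=44.8552
step 2: (k=2,j=0): S=55.7325, (K−S)⁺=24.7975, hold=25.4651 ⇒ V=25.4651 continue | (k=2,j=1): S=86.0400, (K−S)⁺=0.0000, hold=9.2134 ⇒ V=9.2134 continue | (k=2,j=2): S=132.8289, (K−S)⁺=0.0000, hold=1.4909 ⇒ V=1.4909 continue  boundary S*=-
step 1: (k=1,j=0): S=69.2475, (K−S)⁺=11.2825, hold=17.3460 ⇒ V=17.3460 continue | (k=1,j=1): S=106.9046, (K−S)⁺=0.0000, hold=5.4008 ⇒ V=5.4008 continue  boundary S*=-
step 0: (k=0,j=0): S=86.0400, (K−S)⁺=0.0000, hold=11.4000 ⇒ V=11.4000 continue  boundary S*=-

price = 11.4000
boundary = - - - 44.8552 55.7325
tree:
11.4000
17.3460 5.4008
25.4651 9.2134 1.4909
35.6748 15.3596 2.9270 0.0000
44.4292 24.7975 5.7467 0.0000 0.0000
51.4750 35.6748 11.2825 0.0000 0.0000 0.0000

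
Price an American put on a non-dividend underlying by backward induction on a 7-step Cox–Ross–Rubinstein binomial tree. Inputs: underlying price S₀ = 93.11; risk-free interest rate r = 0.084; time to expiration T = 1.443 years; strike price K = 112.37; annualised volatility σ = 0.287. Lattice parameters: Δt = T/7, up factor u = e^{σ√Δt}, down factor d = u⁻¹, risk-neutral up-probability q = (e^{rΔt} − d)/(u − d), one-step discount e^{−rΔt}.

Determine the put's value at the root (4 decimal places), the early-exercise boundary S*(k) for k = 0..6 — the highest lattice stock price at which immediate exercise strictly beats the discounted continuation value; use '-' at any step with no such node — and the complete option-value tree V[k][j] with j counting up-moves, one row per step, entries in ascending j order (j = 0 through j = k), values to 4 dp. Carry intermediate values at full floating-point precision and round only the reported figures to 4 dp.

price = 20.7630
boundary = - 81.7344 71.7486 81.7344 71.7486 81.7344 93.1100
tree:
20.7630
30.6356 12.8368
40.6214 20.1910 6.8465
49.3872 30.6356 11.7476 2.7986
57.0820 40.6214 19.4465 5.4212 0.6042
63.8367 49.3872 30.6356 10.3299 1.3201 0.0000
69.7662 57.0820 40.6214 19.2600 2.8841 0.0000 0.0000
74.9713 63.8367 49.3872 30.6356 6.3012 0.0000 0.0000 0.0000

Δt=0.20614, u=1.13918, d=0.87783, q=0.53430, disc=e^(-rΔt)=0.98283
k=7 terminal: V=max(K-S,0) → 74.9713 63.8367 49.3872 30.6356 6.3012 0.0000 0.0000 0.0000
k=6: j=0 S=42.6038 intr=69.7662 cont=67.8372 V=69.7662[EX]; j=1 S=55.2880 intr=57.0820 cont=55.1530 V=57.0820[EX]; j=2 S=71.7486 intr=40.6214 cont=38.6923 V=40.6214[EX]; j=3 S=93.1100 intr=19.2600 cont=17.3310 V=19.2600[EX]; j=4 S=120.8312 intr=0.0000 cont=2.8841 V=2.8841[hold]; j=5 S=156.8057 intr=0.0000 cont=0.0000 V=0.0000[hold]; j=6 S=203.4907 intr=0.0000 cont=0.0000 V=0.0000[hold]  S*(6)=93.1100
k=5: j=0 S=48.5333 intr=63.8367 cont=61.9077 V=63.8367[EX]; j=1 S=62.9828 intr=49.3872 cont=47.4581 V=49.3872[EX]; j=2 S=81.7344 intr=30.6356 cont=28.7065 V=30.6356[EX]; j=3 S=106.0688 intr=6.3012 cont=10.3299 V=10.3299[hold]; j=4 S=137.6482 intr=0.0000 cont=1.3201 V=1.3201[hold]; j=5 S=178.6295 intr=0.0000 cont=0.0000 V=0.0000[hold]  S*(5)=81.7344
k=4: j=0 S=55.2880 intr=57.0820 cont=55.1530 V=57.0820[EX]; j=1 S=71.7486 intr=40.6214 cont=38.6923 V=40.6214[EX]; j=2 S=93.1100 intr=19.2600 cont=19.4465 V=19.4465[hold]; j=3 S=120.8312 intr=0.0000 cont=5.4212 V=5.4212[hold]; j=4 S=156.8057 intr=0.0000 cont=0.6042 V=0.6042[hold]  S*(4)=71.7486
k=3: j=0 S=62.9828 intr=49.3872 cont=47.4581 V=49.3872[EX]; j=1 S=81.7344 intr=30.6356 cont=28.8045 V=30.6356[EX]; j=2 S=106.0688 intr=6.3012 cont=11.7476 V=11.7476[hold]; j=3 S=137.6482 intr=0.0000 cont=2.7986 V=2.7986[hold]  S*(3)=81.7344
k=2: j=0 S=71.7486 intr=40.6214 cont=38.6923 V=40.6214[EX]; j=1 S=93.1100 intr=19.2600 cont=20.1910 V=20.1910[hold]; j=2 S=120.8312 intr=0.0000 cont=6.8465 V=6.8465[hold]  S*(2)=71.7486
k=1: j=0 S=81.7344 intr=30.6356 cont=29.1954 V=30.6356[EX]; j=1 S=106.0688 intr=6.3012 cont=12.8368 V=12.8368[hold]  S*(1)=81.7344
k=0: j=0 S=93.1100 intr=19.2600 cont=20.7630 V=20.7630[hold]  S*(0)=-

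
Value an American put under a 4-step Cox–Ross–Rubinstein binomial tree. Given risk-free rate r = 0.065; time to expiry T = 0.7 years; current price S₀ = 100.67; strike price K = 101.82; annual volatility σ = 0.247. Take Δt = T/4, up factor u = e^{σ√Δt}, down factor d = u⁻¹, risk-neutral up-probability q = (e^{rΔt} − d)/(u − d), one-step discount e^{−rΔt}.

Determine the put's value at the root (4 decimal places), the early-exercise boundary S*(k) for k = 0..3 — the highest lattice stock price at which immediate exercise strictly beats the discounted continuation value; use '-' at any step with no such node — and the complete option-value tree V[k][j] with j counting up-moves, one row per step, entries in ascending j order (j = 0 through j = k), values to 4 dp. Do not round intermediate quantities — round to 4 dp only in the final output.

price = 7.0214
boundary = - - 81.8749 90.7874
tree:
7.0214
12.1124 2.6484
19.9451 5.4127 0.2489
27.9826 11.0326 0.5350 0.0000
35.2311 19.9451 1.1500 0.0000 0.0000

Δt=0.17500, u=1.10885, d=0.90183, q=0.52945, disc=e^(-rΔt)=0.98869
k=4 terminal: V=max(K-S,0) → 35.2311 19.9451 1.1500 0.0000 0.0000
k=3: j=0 S=73.8374 intr=27.9826 cont=26.8310 V=27.9826[EX]; j=1 S=90.7874 intr=11.0326 cont=9.8810 V=11.0326[EX]; j=2 S=111.6284 intr=0.0000 cont=0.5350 V=0.5350[hold]; j=3 S=137.2536 intr=0.0000 cont=0.0000 V=0.0000[hold]  S*(3)=90.7874
k=2: j=0 S=81.8749 intr=19.9451 cont=18.7934 V=19.9451[EX]; j=1 S=100.6700 intr=1.1500 cont=5.4127 V=5.4127[hold]; j=2 S=123.7796 intr=0.0000 cont=0.2489 V=0.2489[hold]  S*(2)=81.8749
k=1: j=0 S=90.7874 intr=11.0326 cont=12.1124 V=12.1124[hold]; j=1 S=111.6284 intr=0.0000 cont=2.6484 V=2.6484[hold]  S*(1)=-
k=0: j=0 S=100.6700 intr=1.1500 cont=7.0214 V=7.0214[hold]  S*(0)=-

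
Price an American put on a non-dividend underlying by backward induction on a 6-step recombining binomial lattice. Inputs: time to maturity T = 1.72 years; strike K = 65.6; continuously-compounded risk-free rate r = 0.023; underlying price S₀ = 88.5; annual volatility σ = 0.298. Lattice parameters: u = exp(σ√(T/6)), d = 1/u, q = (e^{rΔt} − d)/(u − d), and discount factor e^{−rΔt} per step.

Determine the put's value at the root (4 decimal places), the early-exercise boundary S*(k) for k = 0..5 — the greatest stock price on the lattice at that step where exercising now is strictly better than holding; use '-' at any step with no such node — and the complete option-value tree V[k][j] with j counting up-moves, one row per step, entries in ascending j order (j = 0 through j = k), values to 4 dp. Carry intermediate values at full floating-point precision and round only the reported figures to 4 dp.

price = 2.9954
boundary = - - - - 46.7489 54.8358
tree:
2.9954
4.9424 0.9344
7.9825 1.7280 0.0904
12.5248 3.1881 0.1754 0.0000
18.8511 5.8666 0.3400 0.0000 0.0000
25.7454 10.7642 0.6593 0.0000 0.0000 0.0000
31.6230 18.8511 1.2783 0.0000 0.0000 0.0000 0.0000

params: Δt=0.28667 u=1.17299 d=0.85252 q=0.48084 e^(-rΔt)=0.99343
t_6 payoffs: 31.6230 18.8511 1.2783 0.0000 0.0000 0.0000 0.0000
t_5: node(5,0) S=39.8546 payoff=25.7454 vs cont=25.3143 → 25.7454 [stop]  node(5,1) S=54.8358 payoff=10.7642 vs cont=10.3331 → 10.7642 [stop]  node(5,2) S=75.4484 payoff=0.0000 vs cont=0.6593 → 0.6593 [wait]  node(5,3) S=103.8093 payoff=0.0000 vs cont=0.0000 → 0.0000 [wait]  node(5,4) S=142.8309 payoff=0.0000 vs cont=0.0000 → 0.0000 [wait]  node(5,5) S=196.5206 payoff=0.0000 vs cont=0.0000 → 0.0000 [wait]  ⇒ S*(5)=54.8358
t_4: node(4,0) S=46.7489 payoff=18.8511 vs cont=18.4200 → 18.8511 [stop]  node(4,1) S=64.3217 payoff=1.2783 vs cont=5.8666 → 5.8666 [wait]  node(4,2) S=88.5000 payoff=0.0000 vs cont=0.3400 → 0.3400 [wait]  node(4,3) S=121.7669 payoff=0.0000 vs cont=0.0000 → 0.0000 [wait]  node(4,4) S=167.5387 payoff=0.0000 vs cont=0.0000 → 0.0000 [wait]  ⇒ S*(4)=46.7489
t_3: node(3,0) S=54.8358 payoff=10.7642 vs cont=12.5248 → 12.5248 [wait]  node(3,1) S=75.4484 payoff=0.0000 vs cont=3.1881 → 3.1881 [wait]  node(3,2) S=103.8093 payoff=0.0000 vs cont=0.1754 → 0.1754 [wait]  node(3,3) S=142.8309 payoff=0.0000 vs cont=0.0000 → 0.0000 [wait]  ⇒ S*(3)=-
t_2: node(2,0) S=64.3217 payoff=1.2783 vs cont=7.9825 → 7.9825 [wait]  node(2,1) S=88.5000 payoff=0.0000 vs cont=1.7280 → 1.7280 [wait]  node(2,2) S=121.7669 payoff=0.0000 vs cont=0.0904 → 0.0904 [wait]  ⇒ S*(2)=-
t_1: node(1,0) S=75.4484 payoff=0.0000 vs cont=4.9424 → 4.9424 [wait]  node(1,1) S=103.8093 payoff=0.0000 vs cont=0.9344 → 0.9344 [wait]  ⇒ S*(1)=-
t_0: node(0,0) S=88.5000 payoff=0.0000 vs cont=2.9954 → 2.9954 [wait]  ⇒ S*(0)=-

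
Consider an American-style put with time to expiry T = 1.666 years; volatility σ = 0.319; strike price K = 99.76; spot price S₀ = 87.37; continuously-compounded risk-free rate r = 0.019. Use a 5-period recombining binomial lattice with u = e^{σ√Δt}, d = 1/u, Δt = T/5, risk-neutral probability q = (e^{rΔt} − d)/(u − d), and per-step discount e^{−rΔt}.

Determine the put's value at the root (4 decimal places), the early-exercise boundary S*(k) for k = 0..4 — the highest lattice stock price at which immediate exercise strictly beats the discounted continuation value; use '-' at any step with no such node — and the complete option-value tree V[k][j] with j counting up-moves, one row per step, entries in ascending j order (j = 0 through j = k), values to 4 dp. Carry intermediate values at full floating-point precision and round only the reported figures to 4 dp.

price = 20.4979
boundary = - - 60.4536 50.2866 60.4536
tree:
20.4979
29.0127 11.2202
39.3064 17.8536 3.9285
49.4734 27.3160 7.4769 0.0000
57.9306 39.3064 14.2304 0.0000 0.0000
64.9654 49.4734 27.0838 0.0000 0.0000 0.0000

Δt=0.33320, u=1.20218, d=0.83182, q=0.47124, disc=e^(-rΔt)=0.99369
k=5 terminal: V=max(K-S,0) → 64.9654 49.4734 27.0838 0.0000 0.0000 0.0000
k=4: j=0 S=41.8294 intr=57.9306 cont=57.3010 V=57.9306[EX]; j=1 S=60.4536 intr=39.3064 cont=38.6768 V=39.3064[EX]; j=2 S=87.3700 intr=12.3900 cont=14.2304 V=14.2304[hold]; j=3 S=126.2707 intr=0.0000 cont=0.0000 V=0.0000[hold]; j=4 S=182.4915 intr=0.0000 cont=0.0000 V=0.0000[hold]  S*(4)=60.4536
k=3: j=0 S=50.2866 intr=49.4734 cont=48.8439 V=49.4734[EX]; j=1 S=72.6762 intr=27.0838 cont=27.3160 V=27.3160[hold]; j=2 S=105.0346 intr=0.0000 cont=7.4769 V=7.4769[hold]; j=3 S=151.8003 intr=0.0000 cont=0.0000 V=0.0000[hold]  S*(3)=50.2866
k=2: j=0 S=60.4536 intr=39.3064 cont=38.7856 V=39.3064[EX]; j=1 S=87.3700 intr=12.3900 cont=17.8536 V=17.8536[hold]; j=2 S=126.2707 intr=0.0000 cont=3.9285 V=3.9285[hold]  S*(2)=60.4536
k=1: j=0 S=72.6762 intr=27.0838 cont=29.0127 V=29.0127[hold]; j=1 S=105.0346 intr=0.0000 cont=11.2202 V=11.2202[hold]  S*(1)=-
k=0: j=0 S=87.3700 intr=12.3900 cont=20.4979 V=20.4979[hold]  S*(0)=-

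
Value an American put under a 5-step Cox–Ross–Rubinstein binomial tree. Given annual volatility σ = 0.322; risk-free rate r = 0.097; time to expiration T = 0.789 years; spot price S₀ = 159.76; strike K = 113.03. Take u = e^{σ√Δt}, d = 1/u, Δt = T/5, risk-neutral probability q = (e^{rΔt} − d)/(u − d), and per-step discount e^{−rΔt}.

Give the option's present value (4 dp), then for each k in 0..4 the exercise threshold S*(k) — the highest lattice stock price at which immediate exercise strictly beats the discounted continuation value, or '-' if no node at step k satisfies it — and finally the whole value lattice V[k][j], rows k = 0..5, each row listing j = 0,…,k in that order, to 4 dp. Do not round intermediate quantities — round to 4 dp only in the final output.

Δt=0.15780, u=1.13645, d=0.87993, q=0.52819, disc=e^(-rΔt)=0.98481
k=5 terminal: V=max(K-S,0) → 28.7525 4.1835 0.0000 0.0000 0.0000 0.0000
k=4: j=0 S=95.7774 intr=17.2526 cont=15.5356 V=17.2526[EX]; j=1 S=123.6988 intr=0.0000 cont=1.9438 V=1.9438[hold]; j=2 S=159.7600 intr=0.0000 cont=0.0000 V=0.0000[hold]; j=3 S=206.3339 intr=0.0000 cont=0.0000 V=0.0000[hold]; j=4 S=266.4851 intr=0.0000 cont=0.0000 V=0.0000[hold]  S*(4)=95.7774
k=3: j=0 S=108.8465 intr=4.1835 cont=9.0273 V=9.0273[hold]; j=1 S=140.5778 intr=0.0000 cont=0.9032 V=0.9032[hold]; j=2 S=181.5596 intr=0.0000 cont=0.0000 V=0.0000[hold]; j=3 S=234.4886 intr=0.0000 cont=0.0000 V=0.0000[hold]  S*(3)=-
k=2: j=0 S=123.6988 intr=0.0000 cont=4.6643 V=4.6643[hold]; j=1 S=159.7600 intr=0.0000 cont=0.4197 V=0.4197[hold]; j=2 S=206.3339 intr=0.0000 cont=0.0000 V=0.0000[hold]  S*(2)=-
k=1: j=0 S=140.5778 intr=0.0000 cont=2.3855 V=2.3855[hold]; j=1 S=181.5596 intr=0.0000 cont=0.1950 V=0.1950[hold]  S*(1)=-
k=0: j=0 S=159.7600 intr=0.0000 cont=1.2098 V=1.2098[hold]  S*(0)=-

price = 1.2098
boundary = - - - - 95.7774
tree:
1.2098
2.3855 0.1950
4.6643 0.4197 0.0000
9.0273 0.9032 0.0000 0.0000
17.2526 1.9438 0.0000 0.0000 0.0000
28.7525 4.1835 0.0000 0.0000 0.0000 0.0000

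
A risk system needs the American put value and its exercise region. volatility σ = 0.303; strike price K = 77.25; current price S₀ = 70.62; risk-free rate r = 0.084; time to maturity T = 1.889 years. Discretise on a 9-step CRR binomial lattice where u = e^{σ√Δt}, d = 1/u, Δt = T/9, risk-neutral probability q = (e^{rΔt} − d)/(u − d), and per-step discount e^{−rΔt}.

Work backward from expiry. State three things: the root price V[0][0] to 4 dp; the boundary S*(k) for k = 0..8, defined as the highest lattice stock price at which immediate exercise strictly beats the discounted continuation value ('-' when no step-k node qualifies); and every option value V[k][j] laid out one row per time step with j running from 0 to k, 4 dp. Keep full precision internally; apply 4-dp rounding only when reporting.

Δt=0.20989  u=1.14891  d=0.87039  q=0.52921  discount=0.98252
step 9 (expiry): payoffs max(K−S,0) = 57.0036 50.5248 41.9728 30.6841 15.7831 0.0000 0.0000 0.0000 0.0000 0.0000
step 8: (k=8,j=0): S=23.2613, (K−S)⁺=53.9887, hold=52.6387 ⇒ V=53.9887 exercise | (k=8,j=1): S=30.7049, (K−S)⁺=46.5451, hold=45.1951 ⇒ V=46.5451 exercise | (k=8,j=2): S=40.5304, (K−S)⁺=36.7196, hold=35.3696 ⇒ V=36.7196 exercise | (k=8,j=3): S=53.5001, (K−S)⁺=23.7499, hold=22.3999 ⇒ V=23.7499 exercise | (k=8,j=4): S=70.6200, (K−S)⁺=6.6300, hold=7.3006 ⇒ V=7.3006 continue | (k=8,j=5): S=93.2183, (K−S)⁺=0.0000, hold=0.0000 ⇒ V=0.0000 continue | (k=8,j=6): S=123.0480, (K−S)⁺=0.0000, hold=0.0000 ⇒ V=0.0000 continue | (k=8,j=7): S=162.4232, (K−S)⁺=0.0000, hold=0.0000 ⇒ V=0.0000 continue | (k=8,j=8): S=214.3984, (K−S)⁺=0.0000, hold=0.0000 ⇒ V=0.0000 continue  boundary S*=53.5001
step 7: (k=7,j=0): S=26.7252, (K−S)⁺=50.5248, hold=49.1748 ⇒ V=50.5248 exercise | (k=7,j=1): S=35.2772, (K−S)⁺=41.9728, hold=40.6228 ⇒ V=41.9728 exercise | (k=7,j=2): S=46.5659, (K−S)⁺=30.6841, hold=29.3341 ⇒ V=30.6841 exercise | (k=7,j=3): S=61.4669, (K−S)⁺=15.7831, hold=14.7818 ⇒ V=15.7831 exercise | (k=7,j=4): S=81.1362, (K−S)⁺=0.0000, hold=3.3770 ⇒ V=3.3770 continue | (k=7,j=5): S=107.0996, (K−S)⁺=0.0000, hold=0.0000 ⇒ V=0.0000 continue | (k=7,j=6): S=141.3713, (K−S)⁺=0.0000, hold=0.0000 ⇒ V=0.0000 continue | (k=7,j=7): S=186.6099, (K−S)⁺=0.0000, hold=0.0000 ⇒ V=0.0000 continue  boundary S*=61.4669
step 6: (k=6,j=0): S=30.7049, (K−S)⁺=46.5451, hold=45.1951 ⇒ V=46.5451 exercise | (k=6,j=1): S=40.5304, (K−S)⁺=36.7196, hold=35.3696 ⇒ V=36.7196 exercise | (k=6,j=2): S=53.5001, (K−S)⁺=23.7499, hold=22.3999 ⇒ V=23.7499 exercise | (k=6,j=3): S=70.6200, (K−S)⁺=6.6300, hold=9.0565 ⇒ V=9.0565 continue | (k=6,j=4): S=93.2183, (K−S)⁺=0.0000, hold=1.5620 ⇒ V=1.5620 continue | (k=6,j=5): S=123.0480, (K−S)⁺=0.0000, hold=0.0000 ⇒ V=0.0000 continue | (k=6,j=6): S=162.4232, (K−S)⁺=0.0000, hold=0.0000 ⇒ V=0.0000 continue  boundary S*=53.5001
step 5: (k=5,j=0): S=35.2772, (K−S)⁺=41.9728, hold=40.6228 ⇒ V=41.9728 exercise | (k=5,j=1): S=46.5659, (K−S)⁺=30.6841, hold=29.3341 ⇒ V=30.6841 exercise | (k=5,j=2): S=61.4669, (K−S)⁺=15.7831, hold=15.6948 ⇒ V=15.7831 exercise | (k=5,j=3): S=81.1362, (K−S)⁺=0.0000, hold=5.0014 ⇒ V=5.0014 continue | (k=5,j=4): S=107.0996, (K−S)⁺=0.0000, hold=0.7225 ⇒ V=0.7225 continue | (k=5,j=5): S=141.3713, (K−S)⁺=0.0000, hold=0.0000 ⇒ V=0.0000 continue  boundary S*=61.4669
step 4: (k=4,j=0): S=40.5304, (K−S)⁺=36.7196, hold=35.3696 ⇒ V=36.7196 exercise | (k=4,j=1): S=53.5001, (K−S)⁺=23.7499, hold=22.3999 ⇒ V=23.7499 exercise | (k=4,j=2): S=70.6200, (K−S)⁺=6.6300, hold=9.9012 ⇒ V=9.9012 continue | (k=4,j=3): S=93.2183, (K−S)⁺=0.0000, hold=2.6891 ⇒ V=2.6891 continue | (k=4,j=4): S=123.0480, (K−S)⁺=0.0000, hold=0.3342 ⇒ V=0.3342 continue  boundary S*=53.5001
step 3: (k=3,j=0): S=46.5659, (K−S)⁺=30.6841, hold=29.3341 ⇒ V=30.6841 exercise | (k=3,j=1): S=61.4669, (K−S)⁺=15.7831, hold=16.1340 ⇒ V=16.1340 continue | (k=3,j=2): S=81.1362, (K−S)⁺=0.0000, hold=5.9781 ⇒ V=5.9781 continue | (k=3,j=3): S=107.0996, (K−S)⁺=0.0000, hold=1.4177 ⇒ V=1.4177 continue  boundary S*=46.5659
step 2: (k=2,j=0): S=53.5001, (K−S)⁺=23.7499, hold=22.5823 ⇒ V=23.7499 exercise | (k=2,j=1): S=70.6200, (K−S)⁺=6.6300, hold=10.5714 ⇒ V=10.5714 continue | (k=2,j=2): S=93.2183, (K−S)⁺=0.0000, hold=3.5024 ⇒ V=3.5024 continue  boundary S*=53.5001
step 1: (k=1,j=0): S=61.4669, (K−S)⁺=15.7831, hold=16.4825 ⇒ V=16.4825 continue | (k=1,j=1): S=81.1362, (K−S)⁺=0.0000, hold=6.7110 ⇒ V=6.7110 continue  boundary S*=-
step 0: (k=0,j=0): S=70.6200, (K−S)⁺=6.6300, hold=11.1136 ⇒ V=11.1136 continue  boundary S*=-

price = 11.1136
boundary = - - 53.5001 46.5659 53.5001 61.4669 53.5001 61.4669 53.5001
tree:
11.1136
16.4825 6.7110
23.7499 10.5714 3.5024
30.6841 16.1340 5.9781 1.4177
36.7196 23.7499 9.9012 2.6891 0.3342
41.9728 30.6841 15.7831 5.0014 0.7225 0.0000
46.5451 36.7196 23.7499 9.0565 1.5620 0.0000 0.0000
50.5248 41.9728 30.6841 15.7831 3.3770 0.0000 0.0000 0.0000
53.9887 46.5451 36.7196 23.7499 7.3006 0.0000 0.0000 0.0000 0.0000
57.0036 50.5248 41.9728 30.6841 15.7831 0.0000 0.0000 0.0000 0.0000 0.0000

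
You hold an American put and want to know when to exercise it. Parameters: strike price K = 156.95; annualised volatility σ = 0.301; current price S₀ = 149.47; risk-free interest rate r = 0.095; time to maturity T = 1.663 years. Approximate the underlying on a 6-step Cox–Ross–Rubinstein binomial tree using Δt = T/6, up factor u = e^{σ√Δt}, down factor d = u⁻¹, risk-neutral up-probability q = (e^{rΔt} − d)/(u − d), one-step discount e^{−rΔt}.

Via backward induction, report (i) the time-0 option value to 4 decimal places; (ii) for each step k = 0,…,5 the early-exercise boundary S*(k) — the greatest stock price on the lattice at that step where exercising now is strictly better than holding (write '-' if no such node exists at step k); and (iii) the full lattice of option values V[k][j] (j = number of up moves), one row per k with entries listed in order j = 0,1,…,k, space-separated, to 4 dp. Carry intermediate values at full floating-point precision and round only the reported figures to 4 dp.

Δt=0.27717  u=1.17171  d=0.85345  q=0.54430  discount=0.97401
step 6 (expiry): payoffs max(K−S,0) = 99.1899 77.6506 48.0791 7.4800 0.0000 0.0000 0.0000
step 5: (k=5,j=0): S=67.6782, (K−S)⁺=89.2718, hold=85.1931 ⇒ V=89.2718 exercise | (k=5,j=1): S=92.9161, (K−S)⁺=64.0339, hold=59.9552 ⇒ V=64.0339 exercise | (k=5,j=2): S=127.5654, (K−S)⁺=29.3846, hold=25.3059 ⇒ V=29.3846 exercise | (k=5,j=3): S=175.1359, (K−S)⁺=0.0000, hold=3.3201 ⇒ V=3.3201 continue | (k=5,j=4): S=240.4458, (K−S)⁺=0.0000, hold=0.0000 ⇒ V=0.0000 continue | (k=5,j=5): S=330.1105, (K−S)⁺=0.0000, hold=0.0000 ⇒ V=0.0000 continue  boundary S*=127.5654
step 4: (k=4,j=0): S=79.2994, (K−S)⁺=77.6506, hold=73.5719 ⇒ V=77.6506 exercise | (k=4,j=1): S=108.8709, (K−S)⁺=48.0791, hold=44.0004 ⇒ V=48.0791 exercise | (k=4,j=2): S=149.4700, (K−S)⁺=7.4800, hold=14.8028 ⇒ V=14.8028 continue | (k=4,j=3): S=205.2089, (K−S)⁺=0.0000, hold=1.4736 ⇒ V=1.4736 continue | (k=4,j=4): S=281.7333, (K−S)⁺=0.0000, hold=0.0000 ⇒ V=0.0000 continue  boundary S*=108.8709
step 3: (k=3,j=0): S=92.9161, (K−S)⁺=64.0339, hold=59.9552 ⇒ V=64.0339 exercise | (k=3,j=1): S=127.5654, (K−S)⁺=29.3846, hold=29.1881 ⇒ V=29.3846 exercise | (k=3,j=2): S=175.1359, (K−S)⁺=0.0000, hold=7.3516 ⇒ V=7.3516 continue | (k=3,j=3): S=240.4458, (K−S)⁺=0.0000, hold=0.6541 ⇒ V=0.6541 continue  boundary S*=127.5654
step 2: (k=2,j=0): S=108.8709, (K−S)⁺=48.0791, hold=44.0004 ⇒ V=48.0791 exercise | (k=2,j=1): S=149.4700, (K−S)⁺=7.4800, hold=16.9401 ⇒ V=16.9401 continue | (k=2,j=2): S=205.2089, (K−S)⁺=0.0000, hold=3.6098 ⇒ V=3.6098 continue  boundary S*=108.8709
step 1: (k=1,j=0): S=127.5654, (K−S)⁺=29.3846, hold=30.3212 ⇒ V=30.3212 continue | (k=1,j=1): S=175.1359, (K−S)⁺=0.0000, hold=9.4328 ⇒ V=9.4328 continue  boundary S*=-
step 0: (k=0,j=0): S=149.4700, (K−S)⁺=7.4800, hold=18.4592 ⇒ V=18.4592 continue  boundary S*=-

price = 18.4592
boundary = - - 108.8709 127.5654 108.8709 127.5654
tree:
18.4592
30.3212 9.4328
48.0791 16.9401 3.6098
64.0339 29.3846 7.3516 0.6541
77.6506 48.0791 14.8028 1.4736 0.0000
89.2718 64.0339 29.3846 3.3201 0.0000 0.0000
99.1899 77.6506 48.0791 7.4800 0.0000 0.0000 0.0000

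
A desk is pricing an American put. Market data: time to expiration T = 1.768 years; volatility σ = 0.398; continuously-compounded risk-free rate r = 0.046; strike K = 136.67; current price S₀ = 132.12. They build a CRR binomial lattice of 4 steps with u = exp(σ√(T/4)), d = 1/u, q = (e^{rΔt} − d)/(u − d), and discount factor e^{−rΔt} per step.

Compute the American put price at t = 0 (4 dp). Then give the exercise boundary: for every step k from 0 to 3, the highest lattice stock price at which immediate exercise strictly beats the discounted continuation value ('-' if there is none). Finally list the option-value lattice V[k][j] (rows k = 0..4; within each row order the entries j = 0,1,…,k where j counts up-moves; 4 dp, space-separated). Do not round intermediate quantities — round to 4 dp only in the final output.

Δt=0.44200, u=1.30291, d=0.76751, q=0.47260, disc=e^(-rΔt)=0.97987
k=4 terminal: V=max(K-S,0) → 90.8234 58.8417 4.5500 0.0000 0.0000
k=3: j=0 S=59.7341 intr=76.9359 cont=74.1852 V=76.9359[EX]; j=1 S=101.4035 intr=35.2665 cont=32.5158 V=35.2665[EX]; j=2 S=172.1409 intr=0.0000 cont=2.3514 V=2.3514[hold]; j=3 S=292.2234 intr=0.0000 cont=0.0000 V=0.0000[hold]  S*(3)=101.4035
k=2: j=0 S=77.8283 intr=58.8417 cont=56.0910 V=58.8417[EX]; j=1 S=132.1200 intr=4.5500 cont=19.3142 V=19.3142[hold]; j=2 S=224.2846 intr=0.0000 cont=1.2152 V=1.2152[hold]  S*(2)=77.8283
k=1: j=0 S=101.4035 intr=35.2665 cont=39.3528 V=39.3528[hold]; j=1 S=172.1409 intr=0.0000 cont=10.5441 V=10.5441[hold]  S*(1)=-
k=0: j=0 S=132.1200 intr=4.5500 cont=25.2199 V=25.2199[hold]  S*(0)=-

price = 25.2199
boundary = - - 77.8283 101.4035
tree:
25.2199
39.3528 10.5441
58.8417 19.3142 1.2152
76.9359 35.2665 2.3514 0.0000
90.8234 58.8417 4.5500 0.0000 0.0000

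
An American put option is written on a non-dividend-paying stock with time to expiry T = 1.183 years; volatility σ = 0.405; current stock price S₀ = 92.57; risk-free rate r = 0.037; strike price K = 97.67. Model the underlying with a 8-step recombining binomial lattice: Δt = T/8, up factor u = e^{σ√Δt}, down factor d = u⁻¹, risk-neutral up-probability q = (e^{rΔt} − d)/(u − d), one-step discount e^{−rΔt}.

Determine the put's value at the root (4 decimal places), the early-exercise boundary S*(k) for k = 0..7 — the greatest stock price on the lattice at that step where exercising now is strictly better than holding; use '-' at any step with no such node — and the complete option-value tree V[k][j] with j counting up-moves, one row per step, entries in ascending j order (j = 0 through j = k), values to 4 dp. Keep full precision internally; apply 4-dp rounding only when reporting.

price = 17.3990
boundary = - - - 58.0174 49.6502 58.0174 67.7947 79.2196
tree:
17.3990
23.6477 10.7931
31.1606 15.7369 5.5328
39.6526 22.2695 8.8029 2.0350
48.0198 30.3862 13.6853 3.5866 0.3685
55.1803 39.6526 20.6428 6.2650 0.7108 0.0000
61.3081 48.0198 29.8753 10.8248 1.3709 0.0000 0.0000
66.5522 55.1803 39.6526 18.4504 2.6442 0.0000 0.0000 0.0000
71.0400 61.3081 48.0198 29.8753 5.1000 0.0000 0.0000 0.0000 0.0000

Δt=0.14788, u=1.16852, d=0.85578, q=0.47869, disc=e^(-rΔt)=0.99454
k=8 terminal: V=max(K-S,0) → 71.0400 61.3081 48.0198 29.8753 5.1000 0.0000 0.0000 0.0000 0.0000
k=7: j=0 S=31.1178 intr=66.5522 cont=66.0193 V=66.5522[EX]; j=1 S=42.4897 intr=55.1803 cont=54.6474 V=55.1803[EX]; j=2 S=58.0174 intr=39.6526 cont=39.1197 V=39.6526[EX]; j=3 S=79.2196 intr=18.4504 cont=17.9174 V=18.4504[EX]; j=4 S=108.1702 intr=0.0000 cont=2.6442 V=2.6442[hold]; j=5 S=147.7006 intr=0.0000 cont=0.0000 V=0.0000[hold]; j=6 S=201.6773 intr=0.0000 cont=0.0000 V=0.0000[hold]; j=7 S=275.3797 intr=0.0000 cont=0.0000 V=0.0000[hold]  S*(7)=79.2196
k=6: j=0 S=36.3619 intr=61.3081 cont=60.7752 V=61.3081[EX]; j=1 S=49.6502 intr=48.0198 cont=47.4869 V=48.0198[EX]; j=2 S=67.7947 intr=29.8753 cont=29.3424 V=29.8753[EX]; j=3 S=92.5700 intr=5.1000 cont=10.8248 V=10.8248[hold]; j=4 S=126.3994 intr=0.0000 cont=1.3709 V=1.3709[hold]; j=5 S=172.5916 intr=0.0000 cont=0.0000 V=0.0000[hold]; j=6 S=235.6647 intr=0.0000 cont=0.0000 V=0.0000[hold]  S*(6)=67.7947
k=5: j=0 S=42.4897 intr=55.1803 cont=54.6474 V=55.1803[EX]; j=1 S=58.0174 intr=39.6526 cont=39.1197 V=39.6526[EX]; j=2 S=79.2196 intr=18.4504 cont=20.6428 V=20.6428[hold]; j=3 S=108.1702 intr=0.0000 cont=6.2650 V=6.2650[hold]; j=4 S=147.7006 intr=0.0000 cont=0.7108 V=0.7108[hold]; j=5 S=201.6773 intr=0.0000 cont=0.0000 V=0.0000[hold]  S*(5)=58.0174
k=4: j=0 S=49.6502 intr=48.0198 cont=47.4869 V=48.0198[EX]; j=1 S=67.7947 intr=29.8753 cont=30.3862 V=30.3862[hold]; j=2 S=92.5700 intr=5.1000 cont=13.6853 V=13.6853[hold]; j=3 S=126.3994 intr=0.0000 cont=3.5866 V=3.5866[hold]; j=4 S=172.5916 intr=0.0000 cont=0.3685 V=0.3685[hold]  S*(4)=49.6502
k=3: j=0 S=58.0174 intr=39.6526 cont=39.3629 V=39.6526[EX]; j=1 S=79.2196 intr=18.4504 cont=22.2695 V=22.2695[hold]; j=2 S=108.1702 intr=0.0000 cont=8.8029 V=8.8029[hold]; j=3 S=147.7006 intr=0.0000 cont=2.0350 V=2.0350[hold]  S*(3)=58.0174
k=2: j=0 S=67.7947 intr=29.8753 cont=31.1606 V=31.1606[hold]; j=1 S=92.5700 intr=5.1000 cont=15.7369 V=15.7369[hold]; j=2 S=126.3994 intr=0.0000 cont=5.5328 V=5.5328[hold]  S*(2)=-
k=1: j=0 S=79.2196 intr=18.4504 cont=23.6477 V=23.6477[hold]; j=1 S=108.1702 intr=0.0000 cont=10.7931 V=10.7931[hold]  S*(1)=-
k=0: j=0 S=92.5700 intr=5.1000 cont=17.3990 V=17.3990[hold]  S*(0)=-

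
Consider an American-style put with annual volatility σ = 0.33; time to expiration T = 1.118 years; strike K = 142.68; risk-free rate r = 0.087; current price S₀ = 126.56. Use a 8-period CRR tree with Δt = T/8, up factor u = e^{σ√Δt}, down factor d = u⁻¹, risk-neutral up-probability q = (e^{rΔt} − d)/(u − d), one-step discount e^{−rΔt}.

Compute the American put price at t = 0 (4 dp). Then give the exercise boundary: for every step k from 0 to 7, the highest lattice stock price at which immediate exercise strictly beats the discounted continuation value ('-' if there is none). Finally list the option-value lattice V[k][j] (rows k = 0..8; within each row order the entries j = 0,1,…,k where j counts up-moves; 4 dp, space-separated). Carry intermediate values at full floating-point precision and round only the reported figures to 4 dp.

price = 22.2912
boundary = - - 98.8880 87.4112 98.8880 111.8716 98.8880 111.8716
tree:
22.2912
31.7298 14.0572
43.7920 21.2835 7.6822
55.2688 31.1408 12.6371 3.2648
65.4136 43.7920 20.1340 5.9774 0.8243
74.3810 55.2688 30.8084 10.7022 1.7334 0.0000
82.3077 65.4136 43.7920 18.5781 3.6452 0.0000 0.0000
89.3144 74.3810 55.2688 30.8084 7.6656 0.0000 0.0000 0.0000
95.5080 82.3077 65.4136 43.7920 16.1200 0.0000 0.0000 0.0000 0.0000

Δt=0.13975  u=1.13130  d=0.88394  q=0.51865  discount=0.98792
step 8 (expiry): payoffs max(K−S,0) = 95.5080 82.3077 65.4136 43.7920 16.1200 0.0000 0.0000 0.0000 0.0000
step 7: (k=7,j=0): S=53.3656, (K−S)⁺=89.3144, hold=87.5902 ⇒ V=89.3144 exercise | (k=7,j=1): S=68.2990, (K−S)⁺=74.3810, hold=72.6568 ⇒ V=74.3810 exercise | (k=7,j=2): S=87.4112, (K−S)⁺=55.2688, hold=53.5446 ⇒ V=55.2688 exercise | (k=7,j=3): S=111.8716, (K−S)⁺=30.8084, hold=29.0841 ⇒ V=30.8084 exercise | (k=7,j=4): S=143.1769, (K−S)⁺=0.0000, hold=7.6656 ⇒ V=7.6656 continue | (k=7,j=5): S=183.2424, (K−S)⁺=0.0000, hold=0.0000 ⇒ V=0.0000 continue | (k=7,j=6): S=234.5194, (K−S)⁺=0.0000, hold=0.0000 ⇒ V=0.0000 continue | (k=7,j=7): S=300.1455, (K−S)⁺=0.0000, hold=0.0000 ⇒ V=0.0000 continue  boundary S*=111.8716
step 6: (k=6,j=0): S=60.3723, (K−S)⁺=82.3077, hold=80.5835 ⇒ V=82.3077 exercise | (k=6,j=1): S=77.2664, (K−S)⁺=65.4136, hold=63.6894 ⇒ V=65.4136 exercise | (k=6,j=2): S=98.8880, (K−S)⁺=43.7920, hold=42.0678 ⇒ V=43.7920 exercise | (k=6,j=3): S=126.5600, (K−S)⁺=16.1200, hold=18.5781 ⇒ V=18.5781 continue | (k=6,j=4): S=161.9755, (K−S)⁺=0.0000, hold=3.6452 ⇒ V=3.6452 continue | (k=6,j=5): S=207.3015, (K−S)⁺=0.0000, hold=0.0000 ⇒ V=0.0000 continue | (k=6,j=6): S=265.3110, (K−S)⁺=0.0000, hold=0.0000 ⇒ V=0.0000 continue  boundary S*=98.8880
step 5: (k=5,j=0): S=68.2990, (K−S)⁺=74.3810, hold=72.6568 ⇒ V=74.3810 exercise | (k=5,j=1): S=87.4112, (K−S)⁺=55.2688, hold=53.5446 ⇒ V=55.2688 exercise | (k=5,j=2): S=111.8716, (K−S)⁺=30.8084, hold=30.3436 ⇒ V=30.8084 exercise | (k=5,j=3): S=143.1769, (K−S)⁺=0.0000, hold=10.7022 ⇒ V=10.7022 continue | (k=5,j=4): S=183.2424, (K−S)⁺=0.0000, hold=1.7334 ⇒ V=1.7334 continue | (k=5,j=5): S=234.5194, (K−S)⁺=0.0000, hold=0.0000 ⇒ V=0.0000 continue  boundary S*=111.8716
step 4: (k=4,j=0): S=77.2664, (K−S)⁺=65.4136, hold=63.6894 ⇒ V=65.4136 exercise | (k=4,j=1): S=98.8880, (K−S)⁺=43.7920, hold=42.0678 ⇒ V=43.7920 exercise | (k=4,j=2): S=126.5600, (K−S)⁺=16.1200, hold=20.1340 ⇒ V=20.1340 continue | (k=4,j=3): S=161.9755, (K−S)⁺=0.0000, hold=5.9774 ⇒ V=5.9774 continue | (k=4,j=4): S=207.3015, (K−S)⁺=0.0000, hold=0.8243 ⇒ V=0.8243 continue  boundary S*=98.8880
step 3: (k=3,j=0): S=87.4112, (K−S)⁺=55.2688, hold=53.5446 ⇒ V=55.2688 exercise | (k=3,j=1): S=111.8716, (K−S)⁺=30.8084, hold=31.1408 ⇒ V=31.1408 continue | (k=3,j=2): S=143.1769, (K−S)⁺=0.0000, hold=12.6371 ⇒ V=12.6371 continue | (k=3,j=3): S=183.2424, (K−S)⁺=0.0000, hold=3.2648 ⇒ V=3.2648 continue  boundary S*=87.4112
step 2: (k=2,j=0): S=98.8880, (K−S)⁺=43.7920, hold=42.2381 ⇒ V=43.7920 exercise | (k=2,j=1): S=126.5600, (K−S)⁺=16.1200, hold=21.2835 ⇒ V=21.2835 continue | (k=2,j=2): S=161.9755, (K−S)⁺=0.0000, hold=7.6822 ⇒ V=7.6822 continue  boundary S*=98.8880
step 1: (k=1,j=0): S=111.8716, (K−S)⁺=30.8084, hold=31.7298 ⇒ V=31.7298 continue | (k=1,j=1): S=143.1769, (K−S)⁺=0.0000, hold=14.0572 ⇒ V=14.0572 continue  boundary S*=-
step 0: (k=0,j=0): S=126.5600, (K−S)⁺=16.1200, hold=22.2912 ⇒ V=22.2912 continue  boundary S*=-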